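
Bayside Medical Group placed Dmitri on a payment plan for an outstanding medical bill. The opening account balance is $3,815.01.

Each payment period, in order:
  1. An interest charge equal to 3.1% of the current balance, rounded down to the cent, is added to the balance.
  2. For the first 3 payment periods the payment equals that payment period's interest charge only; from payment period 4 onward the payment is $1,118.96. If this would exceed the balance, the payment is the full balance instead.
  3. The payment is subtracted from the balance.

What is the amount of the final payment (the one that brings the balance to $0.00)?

Payment period 1: opening $3,815.01; interest $118.26 → $3,933.27; payment $118.26; balance $3,815.01
Payment period 2: opening $3,815.01; interest $118.26 → $3,933.27; payment $118.26; balance $3,815.01
Payment period 3: opening $3,815.01; interest $118.26 → $3,933.27; payment $118.26; balance $3,815.01
Payment period 4: opening $3,815.01; interest $118.26 → $3,933.27; payment $1,118.96; balance $2,814.31
Payment period 5: opening $2,814.31; interest $87.24 → $2,901.55; payment $1,118.96; balance $1,782.59
Payment period 6: opening $1,782.59; interest $55.26 → $1,837.85; payment $1,118.96; balance $718.89
Payment period 7: opening $718.89; interest $22.28 → $741.17; payment $741.17; balance $0.00

$741.17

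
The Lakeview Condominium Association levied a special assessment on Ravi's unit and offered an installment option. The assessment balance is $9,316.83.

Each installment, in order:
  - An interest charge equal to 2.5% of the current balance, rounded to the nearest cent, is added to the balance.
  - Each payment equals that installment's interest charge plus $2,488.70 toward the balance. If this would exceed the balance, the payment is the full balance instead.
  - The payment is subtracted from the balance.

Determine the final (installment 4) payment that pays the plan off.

Installment 1: opening $9,316.83; interest $232.92 → $9,549.75; payment $2,721.62; balance $6,828.13
Installment 2: opening $6,828.13; interest $170.70 → $6,998.83; payment $2,659.40; balance $4,339.43
Installment 3: opening $4,339.43; interest $108.49 → $4,447.92; payment $2,597.19; balance $1,850.73
Installment 4: opening $1,850.73; interest $46.27 → $1,897.00; payment $1,897.00; balance $0.00

$1,897.00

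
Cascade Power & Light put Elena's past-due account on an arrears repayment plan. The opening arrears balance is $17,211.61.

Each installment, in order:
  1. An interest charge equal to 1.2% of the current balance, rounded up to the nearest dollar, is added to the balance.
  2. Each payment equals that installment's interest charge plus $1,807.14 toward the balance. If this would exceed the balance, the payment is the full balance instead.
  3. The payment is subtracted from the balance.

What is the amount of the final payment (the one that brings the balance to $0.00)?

Installment 1: $17,211.61 +$207.00 interest = $17,418.61; pay $2,014.14 → $15,404.47
Installment 2: $15,404.47 +$185.00 interest = $15,589.47; pay $1,992.14 → $13,597.33
Installment 3: $13,597.33 +$164.00 interest = $13,761.33; pay $1,971.14 → $11,790.19
Installment 4: $11,790.19 +$142.00 interest = $11,932.19; pay $1,949.14 → $9,983.05
Installment 5: $9,983.05 +$120.00 interest = $10,103.05; pay $1,927.14 → $8,175.91
Installment 6: $8,175.91 +$99.00 interest = $8,274.91; pay $1,906.14 → $6,368.77
Installment 7: $6,368.77 +$77.00 interest = $6,445.77; pay $1,884.14 → $4,561.63
Installment 8: $4,561.63 +$55.00 interest = $4,616.63; pay $1,862.14 → $2,754.49
Installment 9: $2,754.49 +$34.00 interest = $2,788.49; pay $1,841.14 → $947.35
Installment 10: $947.35 +$12.00 interest = $959.35; pay $959.35 → $0.00

$959.35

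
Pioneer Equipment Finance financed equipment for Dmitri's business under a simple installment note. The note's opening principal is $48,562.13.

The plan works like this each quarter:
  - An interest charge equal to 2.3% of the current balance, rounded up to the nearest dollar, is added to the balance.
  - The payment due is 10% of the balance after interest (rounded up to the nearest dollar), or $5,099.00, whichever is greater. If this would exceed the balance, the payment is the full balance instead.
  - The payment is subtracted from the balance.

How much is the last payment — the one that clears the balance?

# | Opening | Interest | Payment | End bal
1 | $48,562.13 | $1,117.00 | $5,099.00 | $44,580.13
2 | $44,580.13 | $1,026.00 | $5,099.00 | $40,507.13
3 | $40,507.13 | $932.00 | $5,099.00 | $36,340.13
4 | $36,340.13 | $836.00 | $5,099.00 | $32,077.13
5 | $32,077.13 | $738.00 | $5,099.00 | $27,716.13
6 | $27,716.13 | $638.00 | $5,099.00 | $23,255.13
7 | $23,255.13 | $535.00 | $5,099.00 | $18,691.13
8 | $18,691.13 | $430.00 | $5,099.00 | $14,022.13
9 | $14,022.13 | $323.00 | $5,099.00 | $9,246.13
10 | $9,246.13 | $213.00 | $5,099.00 | $4,360.13
11 | $4,360.13 | $101.00 | $4,461.13 | $0.00

$4,461.13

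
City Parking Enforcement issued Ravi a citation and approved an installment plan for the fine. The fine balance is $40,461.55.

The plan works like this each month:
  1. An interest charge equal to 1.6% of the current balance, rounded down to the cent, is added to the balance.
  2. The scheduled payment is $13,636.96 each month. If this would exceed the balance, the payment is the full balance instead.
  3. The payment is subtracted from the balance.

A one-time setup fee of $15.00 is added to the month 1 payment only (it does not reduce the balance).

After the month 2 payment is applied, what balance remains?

$14,274.56

Month 1: opening $40,461.55; interest $647.38 → $41,108.93; payment $13,636.96 (+ $15.00 fee); balance $27,471.97
Month 2: opening $27,471.97; interest $439.55 → $27,911.52; payment $13,636.96; balance $14,274.56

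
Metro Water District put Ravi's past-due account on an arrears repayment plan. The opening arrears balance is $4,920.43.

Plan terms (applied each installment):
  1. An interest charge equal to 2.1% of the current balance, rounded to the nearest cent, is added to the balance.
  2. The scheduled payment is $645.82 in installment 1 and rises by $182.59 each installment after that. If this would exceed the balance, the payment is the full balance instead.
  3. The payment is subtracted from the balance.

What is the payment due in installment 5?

Installment 1: opening $4,920.43; interest $103.33 → $5,023.76; payment $645.82; balance $4,377.94
Installment 2: opening $4,377.94; interest $91.94 → $4,469.88; payment $828.41; balance $3,641.47
Installment 3: opening $3,641.47; interest $76.47 → $3,717.94; payment $1,011.00; balance $2,706.94
Installment 4: opening $2,706.94; interest $56.85 → $2,763.79; payment $1,193.59; balance $1,570.20
Installment 5: opening $1,570.20; interest $32.97 → $1,603.17; payment $1,376.18; balance $226.99

$1,376.18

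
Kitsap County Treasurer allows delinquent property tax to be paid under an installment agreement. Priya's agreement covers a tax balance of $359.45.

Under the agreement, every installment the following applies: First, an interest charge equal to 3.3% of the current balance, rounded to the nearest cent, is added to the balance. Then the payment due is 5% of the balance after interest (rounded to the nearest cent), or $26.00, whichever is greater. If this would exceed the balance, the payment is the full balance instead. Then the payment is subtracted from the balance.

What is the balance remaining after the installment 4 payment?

$300.04

# | Opening | Interest | Payment | End bal
1 | $359.45 | $11.86 | $26.00 | $345.31
2 | $345.31 | $11.40 | $26.00 | $330.71
3 | $330.71 | $10.91 | $26.00 | $315.62
4 | $315.62 | $10.42 | $26.00 | $300.04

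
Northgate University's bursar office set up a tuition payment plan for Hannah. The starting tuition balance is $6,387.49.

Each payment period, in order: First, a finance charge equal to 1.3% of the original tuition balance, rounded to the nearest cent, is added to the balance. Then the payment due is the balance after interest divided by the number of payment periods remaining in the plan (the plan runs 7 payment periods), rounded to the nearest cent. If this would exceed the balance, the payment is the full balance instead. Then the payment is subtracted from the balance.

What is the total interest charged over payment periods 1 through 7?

$581.28

Payment period 1: $6,387.49 +$83.04 interest = $6,470.53; pay $924.36 → $5,546.17
Payment period 2: $5,546.17 +$83.04 interest = $5,629.21; pay $938.20 → $4,691.01
Payment period 3: $4,691.01 +$83.04 interest = $4,774.05; pay $954.81 → $3,819.24
Payment period 4: $3,819.24 +$83.04 interest = $3,902.28; pay $975.57 → $2,926.71
Payment period 5: $2,926.71 +$83.04 interest = $3,009.75; pay $1,003.25 → $2,006.50
Payment period 6: $2,006.50 +$83.04 interest = $2,089.54; pay $1,044.77 → $1,044.77
Payment period 7: $1,044.77 +$83.04 interest = $1,127.81; pay $1,127.81 → $0.00
Total interest: $83.04 + $83.04 + $83.04 + $83.04 + $83.04 + $83.04 + $83.04 = $581.28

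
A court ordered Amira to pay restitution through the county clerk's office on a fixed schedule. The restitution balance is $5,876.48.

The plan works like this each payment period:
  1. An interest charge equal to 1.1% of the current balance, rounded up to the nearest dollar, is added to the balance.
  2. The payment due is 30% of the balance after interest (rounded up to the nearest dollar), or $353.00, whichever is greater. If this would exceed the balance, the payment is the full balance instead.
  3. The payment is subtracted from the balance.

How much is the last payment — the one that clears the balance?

$8.48

# | Opening | Interest | Payment | End bal
1 | $5,876.48 | $65.00 | $1,783.00 | $4,158.48
2 | $4,158.48 | $46.00 | $1,262.00 | $2,942.48
3 | $2,942.48 | $33.00 | $893.00 | $2,082.48
4 | $2,082.48 | $23.00 | $632.00 | $1,473.48
5 | $1,473.48 | $17.00 | $448.00 | $1,042.48
6 | $1,042.48 | $12.00 | $353.00 | $701.48
7 | $701.48 | $8.00 | $353.00 | $356.48
8 | $356.48 | $4.00 | $353.00 | $7.48
9 | $7.48 | $1.00 | $8.48 | $0.00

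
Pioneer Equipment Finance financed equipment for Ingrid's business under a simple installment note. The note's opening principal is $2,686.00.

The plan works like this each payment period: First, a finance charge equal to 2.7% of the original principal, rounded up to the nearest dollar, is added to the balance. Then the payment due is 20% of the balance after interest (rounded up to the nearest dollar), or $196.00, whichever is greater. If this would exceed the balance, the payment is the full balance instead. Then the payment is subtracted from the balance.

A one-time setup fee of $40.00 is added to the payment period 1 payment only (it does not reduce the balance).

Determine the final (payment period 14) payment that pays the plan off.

# | Opening | Interest | Payment | Fee | End bal
1 | $2,686.00 | $73.00 | $552.00 | $40.00 | $2,207.00
2 | $2,207.00 | $73.00 | $456.00 | — | $1,824.00
3 | $1,824.00 | $73.00 | $380.00 | — | $1,517.00
4 | $1,517.00 | $73.00 | $318.00 | — | $1,272.00
5 | $1,272.00 | $73.00 | $269.00 | — | $1,076.00
6 | $1,076.00 | $73.00 | $230.00 | — | $919.00
7 | $919.00 | $73.00 | $199.00 | — | $793.00
8 | $793.00 | $73.00 | $196.00 | — | $670.00
9 | $670.00 | $73.00 | $196.00 | — | $547.00
10 | $547.00 | $73.00 | $196.00 | — | $424.00
11 | $424.00 | $73.00 | $196.00 | — | $301.00
12 | $301.00 | $73.00 | $196.00 | — | $178.00
13 | $178.00 | $73.00 | $196.00 | — | $55.00
14 | $55.00 | $73.00 | $128.00 | — | $0.00

$128.00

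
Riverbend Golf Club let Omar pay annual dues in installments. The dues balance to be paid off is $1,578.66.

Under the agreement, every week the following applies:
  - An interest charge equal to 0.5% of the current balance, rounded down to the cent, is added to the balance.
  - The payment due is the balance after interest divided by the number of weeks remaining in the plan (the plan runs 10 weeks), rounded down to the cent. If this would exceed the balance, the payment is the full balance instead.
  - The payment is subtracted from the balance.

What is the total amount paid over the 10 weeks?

$1,622.68

Week 1: opening $1,578.66; interest $7.89 → $1,586.55; payment $158.65; balance $1,427.90
Week 2: opening $1,427.90; interest $7.13 → $1,435.03; payment $159.44; balance $1,275.59
Week 3: opening $1,275.59; interest $6.37 → $1,281.96; payment $160.24; balance $1,121.72
Week 4: opening $1,121.72; interest $5.60 → $1,127.32; payment $161.04; balance $966.28
Week 5: opening $966.28; interest $4.83 → $971.11; payment $161.85; balance $809.26
Week 6: opening $809.26; interest $4.04 → $813.30; payment $162.66; balance $650.64
Week 7: opening $650.64; interest $3.25 → $653.89; payment $163.47; balance $490.42
Week 8: opening $490.42; interest $2.45 → $492.87; payment $164.29; balance $328.58
Week 9: opening $328.58; interest $1.64 → $330.22; payment $165.11; balance $165.11
Week 10: opening $165.11; interest $0.82 → $165.93; payment $165.93; balance $0.00
Total paid: $1,622.68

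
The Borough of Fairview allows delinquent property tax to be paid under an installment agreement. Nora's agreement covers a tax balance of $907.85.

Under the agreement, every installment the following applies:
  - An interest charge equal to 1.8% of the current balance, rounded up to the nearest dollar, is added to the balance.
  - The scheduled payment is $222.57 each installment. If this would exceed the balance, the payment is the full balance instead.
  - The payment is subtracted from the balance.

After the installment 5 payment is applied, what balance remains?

$0.00

Installment 1: opening $907.85; interest $17.00 → $924.85; payment $222.57; balance $702.28
Installment 2: opening $702.28; interest $13.00 → $715.28; payment $222.57; balance $492.71
Installment 3: opening $492.71; interest $9.00 → $501.71; payment $222.57; balance $279.14
Installment 4: opening $279.14; interest $6.00 → $285.14; payment $222.57; balance $62.57
Installment 5: opening $62.57; interest $2.00 → $64.57; payment $64.57; balance $0.00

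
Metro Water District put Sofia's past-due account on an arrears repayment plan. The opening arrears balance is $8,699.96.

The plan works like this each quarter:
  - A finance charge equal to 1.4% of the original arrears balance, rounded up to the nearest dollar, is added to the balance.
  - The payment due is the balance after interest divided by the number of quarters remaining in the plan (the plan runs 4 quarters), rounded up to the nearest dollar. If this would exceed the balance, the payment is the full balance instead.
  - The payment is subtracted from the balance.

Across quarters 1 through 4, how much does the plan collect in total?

Quarter 1: opening $8,699.96; interest $122.00 → $8,821.96; payment $2,206.00; balance $6,615.96
Quarter 2: opening $6,615.96; interest $122.00 → $6,737.96; payment $2,246.00; balance $4,491.96
Quarter 3: opening $4,491.96; interest $122.00 → $4,613.96; payment $2,307.00; balance $2,306.96
Quarter 4: opening $2,306.96; interest $122.00 → $2,428.96; payment $2,428.96; balance $0.00
Total paid: $9,187.96

$9,187.96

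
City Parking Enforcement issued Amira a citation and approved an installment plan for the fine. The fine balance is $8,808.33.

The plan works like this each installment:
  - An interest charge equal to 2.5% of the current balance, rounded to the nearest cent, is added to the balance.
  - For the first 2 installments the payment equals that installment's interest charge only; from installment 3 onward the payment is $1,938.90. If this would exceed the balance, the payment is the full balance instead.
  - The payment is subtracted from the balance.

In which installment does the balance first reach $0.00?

Installment 1: opening $8,808.33; interest $220.21 → $9,028.54; payment $220.21; balance $8,808.33
Installment 2: opening $8,808.33; interest $220.21 → $9,028.54; payment $220.21; balance $8,808.33
Installment 3: opening $8,808.33; interest $220.21 → $9,028.54; payment $1,938.90; balance $7,089.64
Installment 4: opening $7,089.64; interest $177.24 → $7,266.88; payment $1,938.90; balance $5,327.98
Installment 5: opening $5,327.98; interest $133.20 → $5,461.18; payment $1,938.90; balance $3,522.28
Installment 6: opening $3,522.28; interest $88.06 → $3,610.34; payment $1,938.90; balance $1,671.44
Installment 7: opening $1,671.44; interest $41.79 → $1,713.23; payment $1,713.23; balance $0.00
Balance reaches $0.00 in installment 7.

7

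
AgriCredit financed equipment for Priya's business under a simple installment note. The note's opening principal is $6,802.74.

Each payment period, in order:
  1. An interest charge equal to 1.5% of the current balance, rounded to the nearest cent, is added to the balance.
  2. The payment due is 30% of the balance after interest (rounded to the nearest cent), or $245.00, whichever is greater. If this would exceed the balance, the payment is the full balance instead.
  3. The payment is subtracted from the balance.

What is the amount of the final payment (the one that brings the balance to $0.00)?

# | Opening | Interest | Payment | End bal
1 | $6,802.74 | $102.04 | $2,071.43 | $4,833.35
2 | $4,833.35 | $72.50 | $1,471.76 | $3,434.09
3 | $3,434.09 | $51.51 | $1,045.68 | $2,439.92
4 | $2,439.92 | $36.60 | $742.96 | $1,733.56
5 | $1,733.56 | $26.00 | $527.87 | $1,231.69
6 | $1,231.69 | $18.48 | $375.05 | $875.12
7 | $875.12 | $13.13 | $266.48 | $621.77
8 | $621.77 | $9.33 | $245.00 | $386.10
9 | $386.10 | $5.79 | $245.00 | $146.89
10 | $146.89 | $2.20 | $149.09 | $0.00

$149.09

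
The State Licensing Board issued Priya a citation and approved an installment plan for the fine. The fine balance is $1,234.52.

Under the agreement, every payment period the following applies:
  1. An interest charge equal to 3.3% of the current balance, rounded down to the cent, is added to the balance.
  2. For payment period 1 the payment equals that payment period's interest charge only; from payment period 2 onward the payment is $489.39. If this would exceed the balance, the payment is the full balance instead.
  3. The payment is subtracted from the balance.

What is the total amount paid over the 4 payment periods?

Payment period 1: $1,234.52 +$40.73 interest = $1,275.25; pay $40.73 → $1,234.52
Payment period 2: $1,234.52 +$40.73 interest = $1,275.25; pay $489.39 → $785.86
Payment period 3: $785.86 +$25.93 interest = $811.79; pay $489.39 → $322.40
Payment period 4: $322.40 +$10.63 interest = $333.03; pay $333.03 → $0.00
Total paid: $1,352.54

$1,352.54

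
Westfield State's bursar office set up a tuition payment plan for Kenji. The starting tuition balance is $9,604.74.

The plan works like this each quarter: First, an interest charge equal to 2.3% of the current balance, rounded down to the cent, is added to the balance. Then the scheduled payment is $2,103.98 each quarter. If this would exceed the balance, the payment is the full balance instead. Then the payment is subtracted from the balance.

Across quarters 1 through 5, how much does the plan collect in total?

Quarter 1: opening $9,604.74; interest $220.90 → $9,825.64; payment $2,103.98; balance $7,721.66
Quarter 2: opening $7,721.66; interest $177.59 → $7,899.25; payment $2,103.98; balance $5,795.27
Quarter 3: opening $5,795.27; interest $133.29 → $5,928.56; payment $2,103.98; balance $3,824.58
Quarter 4: opening $3,824.58; interest $87.96 → $3,912.54; payment $2,103.98; balance $1,808.56
Quarter 5: opening $1,808.56; interest $41.59 → $1,850.15; payment $1,850.15; balance $0.00
Total paid: $10,266.07

$10,266.07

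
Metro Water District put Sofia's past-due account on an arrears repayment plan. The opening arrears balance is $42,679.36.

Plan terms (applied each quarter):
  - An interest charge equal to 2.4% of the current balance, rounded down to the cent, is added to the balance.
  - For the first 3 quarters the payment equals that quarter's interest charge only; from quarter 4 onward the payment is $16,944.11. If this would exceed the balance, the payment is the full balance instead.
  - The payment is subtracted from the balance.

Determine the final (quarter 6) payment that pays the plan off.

Quarter 1: $42,679.36 +$1,024.30 interest = $43,703.66; pay $1,024.30 → $42,679.36
Quarter 2: $42,679.36 +$1,024.30 interest = $43,703.66; pay $1,024.30 → $42,679.36
Quarter 3: $42,679.36 +$1,024.30 interest = $43,703.66; pay $1,024.30 → $42,679.36
Quarter 4: $42,679.36 +$1,024.30 interest = $43,703.66; pay $16,944.11 → $26,759.55
Quarter 5: $26,759.55 +$642.22 interest = $27,401.77; pay $16,944.11 → $10,457.66
Quarter 6: $10,457.66 +$250.98 interest = $10,708.64; pay $10,708.64 → $0.00

$10,708.64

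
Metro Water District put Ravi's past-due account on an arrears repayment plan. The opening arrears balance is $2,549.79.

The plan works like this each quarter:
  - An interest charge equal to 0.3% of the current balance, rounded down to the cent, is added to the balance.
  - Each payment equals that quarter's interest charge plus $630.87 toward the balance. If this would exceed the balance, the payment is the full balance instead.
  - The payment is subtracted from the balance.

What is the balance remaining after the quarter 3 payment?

Quarter 1: $2,549.79 +$7.64 interest = $2,557.43; pay $638.51 → $1,918.92
Quarter 2: $1,918.92 +$5.75 interest = $1,924.67; pay $636.62 → $1,288.05
Quarter 3: $1,288.05 +$3.86 interest = $1,291.91; pay $634.73 → $657.18

$657.18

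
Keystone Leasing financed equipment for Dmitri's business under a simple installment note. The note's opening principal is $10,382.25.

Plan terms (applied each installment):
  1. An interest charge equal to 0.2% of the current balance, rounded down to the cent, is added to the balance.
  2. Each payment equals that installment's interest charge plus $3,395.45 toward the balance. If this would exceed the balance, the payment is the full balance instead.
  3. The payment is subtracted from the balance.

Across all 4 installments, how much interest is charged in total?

$42.30

Installment 1: $10,382.25 +$20.76 interest = $10,403.01; pay $3,416.21 → $6,986.80
Installment 2: $6,986.80 +$13.97 interest = $7,000.77; pay $3,409.42 → $3,591.35
Installment 3: $3,591.35 +$7.18 interest = $3,598.53; pay $3,402.63 → $195.90
Installment 4: $195.90 +$0.39 interest = $196.29; pay $196.29 → $0.00
Total interest: $20.76 + $13.97 + $7.18 + $0.39 = $42.30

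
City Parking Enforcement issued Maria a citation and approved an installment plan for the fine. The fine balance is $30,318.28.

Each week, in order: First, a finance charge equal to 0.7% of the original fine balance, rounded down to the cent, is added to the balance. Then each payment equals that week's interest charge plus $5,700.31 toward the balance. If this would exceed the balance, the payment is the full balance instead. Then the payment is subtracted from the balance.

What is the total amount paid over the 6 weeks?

# | Opening | Interest | Payment | End bal
1 | $30,318.28 | $212.22 | $5,912.53 | $24,617.97
2 | $24,617.97 | $212.22 | $5,912.53 | $18,917.66
3 | $18,917.66 | $212.22 | $5,912.53 | $13,217.35
4 | $13,217.35 | $212.22 | $5,912.53 | $7,517.04
5 | $7,517.04 | $212.22 | $5,912.53 | $1,816.73
6 | $1,816.73 | $212.22 | $2,028.95 | $0.00
Total paid: $31,591.60

$31,591.60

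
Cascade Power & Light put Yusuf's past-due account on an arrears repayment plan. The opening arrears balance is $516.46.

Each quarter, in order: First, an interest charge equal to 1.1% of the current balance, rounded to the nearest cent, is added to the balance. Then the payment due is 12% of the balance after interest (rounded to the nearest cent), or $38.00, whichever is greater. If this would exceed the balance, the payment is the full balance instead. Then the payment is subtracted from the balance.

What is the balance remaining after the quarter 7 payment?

Quarter 1: opening $516.46; interest $5.68 → $522.14; payment $62.66; balance $459.48
Quarter 2: opening $459.48; interest $5.05 → $464.53; payment $55.74; balance $408.79
Quarter 3: opening $408.79; interest $4.50 → $413.29; payment $49.59; balance $363.70
Quarter 4: opening $363.70; interest $4.00 → $367.70; payment $44.12; balance $323.58
Quarter 5: opening $323.58; interest $3.56 → $327.14; payment $39.26; balance $287.88
Quarter 6: opening $287.88; interest $3.17 → $291.05; payment $38.00; balance $253.05
Quarter 7: opening $253.05; interest $2.78 → $255.83; payment $38.00; balance $217.83

$217.83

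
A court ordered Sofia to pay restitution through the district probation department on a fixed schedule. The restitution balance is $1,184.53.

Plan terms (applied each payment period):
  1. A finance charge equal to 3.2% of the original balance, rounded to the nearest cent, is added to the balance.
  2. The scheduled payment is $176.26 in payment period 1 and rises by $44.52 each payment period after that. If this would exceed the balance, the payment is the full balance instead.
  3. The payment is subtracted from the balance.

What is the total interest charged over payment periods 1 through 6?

$227.40

Payment period 1: $1,184.53 +$37.90 interest = $1,222.43; pay $176.26 → $1,046.17
Payment period 2: $1,046.17 +$37.90 interest = $1,084.07; pay $220.78 → $863.29
Payment period 3: $863.29 +$37.90 interest = $901.19; pay $265.30 → $635.89
Payment period 4: $635.89 +$37.90 interest = $673.79; pay $309.82 → $363.97
Payment period 5: $363.97 +$37.90 interest = $401.87; pay $354.34 → $47.53
Payment period 6: $47.53 +$37.90 interest = $85.43; pay $85.43 → $0.00
Total interest: $37.90 + $37.90 + $37.90 + $37.90 + $37.90 + $37.90 = $227.40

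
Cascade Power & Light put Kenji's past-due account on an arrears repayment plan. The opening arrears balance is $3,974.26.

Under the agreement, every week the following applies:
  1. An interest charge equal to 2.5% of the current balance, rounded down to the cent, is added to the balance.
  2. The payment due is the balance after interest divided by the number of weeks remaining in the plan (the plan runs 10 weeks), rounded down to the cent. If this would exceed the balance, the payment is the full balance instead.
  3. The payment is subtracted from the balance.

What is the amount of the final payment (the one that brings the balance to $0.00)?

Week 1: $3,974.26 +$99.35 interest = $4,073.61; pay $407.36 → $3,666.25
Week 2: $3,666.25 +$91.65 interest = $3,757.90; pay $417.54 → $3,340.36
Week 3: $3,340.36 +$83.50 interest = $3,423.86; pay $427.98 → $2,995.88
Week 4: $2,995.88 +$74.89 interest = $3,070.77; pay $438.68 → $2,632.09
Week 5: $2,632.09 +$65.80 interest = $2,697.89; pay $449.64 → $2,248.25
Week 6: $2,248.25 +$56.20 interest = $2,304.45; pay $460.89 → $1,843.56
Week 7: $1,843.56 +$46.08 interest = $1,889.64; pay $472.41 → $1,417.23
Week 8: $1,417.23 +$35.43 interest = $1,452.66; pay $484.22 → $968.44
Week 9: $968.44 +$24.21 interest = $992.65; pay $496.32 → $496.33
Week 10: $496.33 +$12.40 interest = $508.73; pay $508.73 → $0.00

$508.73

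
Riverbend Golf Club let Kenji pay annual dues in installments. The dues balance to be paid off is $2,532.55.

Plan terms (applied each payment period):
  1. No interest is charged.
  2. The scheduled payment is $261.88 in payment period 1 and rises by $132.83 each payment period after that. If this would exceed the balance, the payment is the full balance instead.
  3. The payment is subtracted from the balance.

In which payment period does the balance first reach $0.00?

Payment period 1: opening $2,532.55; payment $261.88; balance $2,270.67
Payment period 2: opening $2,270.67; payment $394.71; balance $1,875.96
Payment period 3: opening $1,875.96; payment $527.54; balance $1,348.42
Payment period 4: opening $1,348.42; payment $660.37; balance $688.05
Payment period 5: opening $688.05; payment $688.05; balance $0.00
Balance reaches $0.00 in payment period 5.

5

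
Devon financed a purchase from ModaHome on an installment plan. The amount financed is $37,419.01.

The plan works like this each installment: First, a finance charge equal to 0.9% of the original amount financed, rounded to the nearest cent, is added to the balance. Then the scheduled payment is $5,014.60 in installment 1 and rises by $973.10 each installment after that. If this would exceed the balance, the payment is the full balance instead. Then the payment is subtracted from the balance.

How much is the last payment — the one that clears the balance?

$4,635.63

# | Opening | Interest | Payment | End bal
1 | $37,419.01 | $336.77 | $5,014.60 | $32,741.18
2 | $32,741.18 | $336.77 | $5,987.70 | $27,090.25
3 | $27,090.25 | $336.77 | $6,960.80 | $20,466.22
4 | $20,466.22 | $336.77 | $7,933.90 | $12,869.09
5 | $12,869.09 | $336.77 | $8,907.00 | $4,298.86
6 | $4,298.86 | $336.77 | $4,635.63 | $0.00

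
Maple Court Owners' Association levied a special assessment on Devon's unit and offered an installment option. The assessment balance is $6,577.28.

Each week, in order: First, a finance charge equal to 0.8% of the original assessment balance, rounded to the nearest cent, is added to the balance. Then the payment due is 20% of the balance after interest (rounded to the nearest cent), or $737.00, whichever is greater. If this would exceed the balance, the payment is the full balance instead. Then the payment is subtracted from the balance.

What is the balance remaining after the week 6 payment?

$1,417.14

Week 1: $6,577.28 +$52.62 interest = $6,629.90; pay $1,325.98 → $5,303.92
Week 2: $5,303.92 +$52.62 interest = $5,356.54; pay $1,071.31 → $4,285.23
Week 3: $4,285.23 +$52.62 interest = $4,337.85; pay $867.57 → $3,470.28
Week 4: $3,470.28 +$52.62 interest = $3,522.90; pay $737.00 → $2,785.90
Week 5: $2,785.90 +$52.62 interest = $2,838.52; pay $737.00 → $2,101.52
Week 6: $2,101.52 +$52.62 interest = $2,154.14; pay $737.00 → $1,417.14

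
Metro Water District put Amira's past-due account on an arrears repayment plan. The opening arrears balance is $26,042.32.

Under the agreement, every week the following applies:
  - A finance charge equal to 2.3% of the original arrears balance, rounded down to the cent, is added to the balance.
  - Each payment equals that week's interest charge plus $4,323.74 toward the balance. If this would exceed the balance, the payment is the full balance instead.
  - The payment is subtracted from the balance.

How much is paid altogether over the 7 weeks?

# | Opening | Interest | Payment | End bal
1 | $26,042.32 | $598.97 | $4,922.71 | $21,718.58
2 | $21,718.58 | $598.97 | $4,922.71 | $17,394.84
3 | $17,394.84 | $598.97 | $4,922.71 | $13,071.10
4 | $13,071.10 | $598.97 | $4,922.71 | $8,747.36
5 | $8,747.36 | $598.97 | $4,922.71 | $4,423.62
6 | $4,423.62 | $598.97 | $4,922.71 | $99.88
7 | $99.88 | $598.97 | $698.85 | $0.00
Total paid: $30,235.11

$30,235.11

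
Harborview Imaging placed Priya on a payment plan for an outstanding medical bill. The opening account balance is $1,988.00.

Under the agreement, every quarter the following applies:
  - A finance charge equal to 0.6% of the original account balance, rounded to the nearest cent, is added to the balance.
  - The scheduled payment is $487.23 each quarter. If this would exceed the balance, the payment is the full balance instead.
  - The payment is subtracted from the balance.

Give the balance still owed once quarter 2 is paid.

$1,037.40

Quarter 1: opening $1,988.00; interest $11.93 → $1,999.93; payment $487.23; balance $1,512.70
Quarter 2: opening $1,512.70; interest $11.93 → $1,524.63; payment $487.23; balance $1,037.40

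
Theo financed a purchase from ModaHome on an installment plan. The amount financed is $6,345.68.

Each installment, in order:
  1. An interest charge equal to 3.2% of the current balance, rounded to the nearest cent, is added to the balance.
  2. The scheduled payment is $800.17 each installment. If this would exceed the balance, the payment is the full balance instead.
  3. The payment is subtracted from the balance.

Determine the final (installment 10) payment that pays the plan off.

Installment 1: $6,345.68 +$203.06 interest = $6,548.74; pay $800.17 → $5,748.57
Installment 2: $5,748.57 +$183.95 interest = $5,932.52; pay $800.17 → $5,132.35
Installment 3: $5,132.35 +$164.24 interest = $5,296.59; pay $800.17 → $4,496.42
Installment 4: $4,496.42 +$143.89 interest = $4,640.31; pay $800.17 → $3,840.14
Installment 5: $3,840.14 +$122.88 interest = $3,963.02; pay $800.17 → $3,162.85
Installment 6: $3,162.85 +$101.21 interest = $3,264.06; pay $800.17 → $2,463.89
Installment 7: $2,463.89 +$78.84 interest = $2,542.73; pay $800.17 → $1,742.56
Installment 8: $1,742.56 +$55.76 interest = $1,798.32; pay $800.17 → $998.15
Installment 9: $998.15 +$31.94 interest = $1,030.09; pay $800.17 → $229.92
Installment 10: $229.92 +$7.36 interest = $237.28; pay $237.28 → $0.00

$237.28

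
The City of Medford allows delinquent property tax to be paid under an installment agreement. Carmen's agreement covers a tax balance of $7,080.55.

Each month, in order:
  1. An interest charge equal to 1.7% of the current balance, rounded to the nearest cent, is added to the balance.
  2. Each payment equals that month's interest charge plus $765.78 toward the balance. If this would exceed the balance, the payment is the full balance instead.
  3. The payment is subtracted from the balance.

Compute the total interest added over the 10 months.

Month 1: $7,080.55 +$120.37 interest = $7,200.92; pay $886.15 → $6,314.77
Month 2: $6,314.77 +$107.35 interest = $6,422.12; pay $873.13 → $5,548.99
Month 3: $5,548.99 +$94.33 interest = $5,643.32; pay $860.11 → $4,783.21
Month 4: $4,783.21 +$81.31 interest = $4,864.52; pay $847.09 → $4,017.43
Month 5: $4,017.43 +$68.30 interest = $4,085.73; pay $834.08 → $3,251.65
Month 6: $3,251.65 +$55.28 interest = $3,306.93; pay $821.06 → $2,485.87
Month 7: $2,485.87 +$42.26 interest = $2,528.13; pay $808.04 → $1,720.09
Month 8: $1,720.09 +$29.24 interest = $1,749.33; pay $795.02 → $954.31
Month 9: $954.31 +$16.22 interest = $970.53; pay $782.00 → $188.53
Month 10: $188.53 +$3.21 interest = $191.74; pay $191.74 → $0.00
Total interest: $120.37 + $107.35 + $94.33 + $81.31 + $68.30 + $55.28 + $42.26 + $29.24 + $16.22 + $3.21 = $617.87

$617.87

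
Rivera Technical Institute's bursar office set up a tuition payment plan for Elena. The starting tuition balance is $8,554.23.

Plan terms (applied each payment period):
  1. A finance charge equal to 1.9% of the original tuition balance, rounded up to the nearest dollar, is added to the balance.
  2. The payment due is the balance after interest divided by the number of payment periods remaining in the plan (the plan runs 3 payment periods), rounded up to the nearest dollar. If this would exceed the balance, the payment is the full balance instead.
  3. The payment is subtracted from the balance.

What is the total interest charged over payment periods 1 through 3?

$489.00

Payment period 1: opening $8,554.23; interest $163.00 → $8,717.23; payment $2,906.00; balance $5,811.23
Payment period 2: opening $5,811.23; interest $163.00 → $5,974.23; payment $2,988.00; balance $2,986.23
Payment period 3: opening $2,986.23; interest $163.00 → $3,149.23; payment $3,149.23; balance $0.00
Total interest: $163.00 + $163.00 + $163.00 = $489.00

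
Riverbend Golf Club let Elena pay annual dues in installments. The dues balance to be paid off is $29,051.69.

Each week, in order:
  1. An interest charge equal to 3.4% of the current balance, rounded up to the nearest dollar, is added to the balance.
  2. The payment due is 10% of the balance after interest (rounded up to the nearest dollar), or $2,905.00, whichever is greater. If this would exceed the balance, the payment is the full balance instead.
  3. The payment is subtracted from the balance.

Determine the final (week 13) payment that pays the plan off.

$1,115.69

Week 1: $29,051.69 +$988.00 interest = $30,039.69; pay $3,004.00 → $27,035.69
Week 2: $27,035.69 +$920.00 interest = $27,955.69; pay $2,905.00 → $25,050.69
Week 3: $25,050.69 +$852.00 interest = $25,902.69; pay $2,905.00 → $22,997.69
Week 4: $22,997.69 +$782.00 interest = $23,779.69; pay $2,905.00 → $20,874.69
Week 5: $20,874.69 +$710.00 interest = $21,584.69; pay $2,905.00 → $18,679.69
Week 6: $18,679.69 +$636.00 interest = $19,315.69; pay $2,905.00 → $16,410.69
Week 7: $16,410.69 +$558.00 interest = $16,968.69; pay $2,905.00 → $14,063.69
Week 8: $14,063.69 +$479.00 interest = $14,542.69; pay $2,905.00 → $11,637.69
Week 9: $11,637.69 +$396.00 interest = $12,033.69; pay $2,905.00 → $9,128.69
Week 10: $9,128.69 +$311.00 interest = $9,439.69; pay $2,905.00 → $6,534.69
Week 11: $6,534.69 +$223.00 interest = $6,757.69; pay $2,905.00 → $3,852.69
Week 12: $3,852.69 +$131.00 interest = $3,983.69; pay $2,905.00 → $1,078.69
Week 13: $1,078.69 +$37.00 interest = $1,115.69; pay $1,115.69 → $0.00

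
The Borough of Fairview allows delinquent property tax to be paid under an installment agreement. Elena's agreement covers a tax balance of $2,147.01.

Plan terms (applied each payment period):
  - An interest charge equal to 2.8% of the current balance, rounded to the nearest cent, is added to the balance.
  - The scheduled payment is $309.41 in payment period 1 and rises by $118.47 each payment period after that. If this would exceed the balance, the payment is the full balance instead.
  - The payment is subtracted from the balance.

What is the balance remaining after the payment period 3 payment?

Payment period 1: $2,147.01 +$60.12 interest = $2,207.13; pay $309.41 → $1,897.72
Payment period 2: $1,897.72 +$53.14 interest = $1,950.86; pay $427.88 → $1,522.98
Payment period 3: $1,522.98 +$42.64 interest = $1,565.62; pay $546.35 → $1,019.27

$1,019.27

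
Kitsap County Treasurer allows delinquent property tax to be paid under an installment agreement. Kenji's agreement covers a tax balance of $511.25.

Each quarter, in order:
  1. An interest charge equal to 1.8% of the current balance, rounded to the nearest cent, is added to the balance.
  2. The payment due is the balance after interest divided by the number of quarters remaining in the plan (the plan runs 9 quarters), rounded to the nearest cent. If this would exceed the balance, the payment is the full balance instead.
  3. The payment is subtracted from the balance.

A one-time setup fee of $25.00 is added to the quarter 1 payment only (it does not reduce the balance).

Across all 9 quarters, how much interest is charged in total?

Quarter 1: opening $511.25; interest $9.20 → $520.45; payment $57.83 (+ $25.00 fee); balance $462.62
Quarter 2: opening $462.62; interest $8.33 → $470.95; payment $58.87; balance $412.08
Quarter 3: opening $412.08; interest $7.42 → $419.50; payment $59.93; balance $359.57
Quarter 4: opening $359.57; interest $6.47 → $366.04; payment $61.01; balance $305.03
Quarter 5: opening $305.03; interest $5.49 → $310.52; payment $62.10; balance $248.42
Quarter 6: opening $248.42; interest $4.47 → $252.89; payment $63.22; balance $189.67
Quarter 7: opening $189.67; interest $3.41 → $193.08; payment $64.36; balance $128.72
Quarter 8: opening $128.72; interest $2.32 → $131.04; payment $65.52; balance $65.52
Quarter 9: opening $65.52; interest $1.18 → $66.70; payment $66.70; balance $0.00
Total interest: $9.20 + $8.33 + $7.42 + $6.47 + $5.49 + $4.47 + $3.41 + $2.32 + $1.18 = $48.29

$48.29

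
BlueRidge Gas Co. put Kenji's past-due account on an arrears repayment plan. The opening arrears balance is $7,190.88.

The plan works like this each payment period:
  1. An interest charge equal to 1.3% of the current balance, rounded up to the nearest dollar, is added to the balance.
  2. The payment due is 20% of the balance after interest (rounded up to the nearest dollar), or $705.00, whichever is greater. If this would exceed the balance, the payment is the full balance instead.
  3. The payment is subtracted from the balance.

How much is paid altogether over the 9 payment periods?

# | Opening | Interest | Payment | End bal
1 | $7,190.88 | $94.00 | $1,457.00 | $5,827.88
2 | $5,827.88 | $76.00 | $1,181.00 | $4,722.88
3 | $4,722.88 | $62.00 | $957.00 | $3,827.88
4 | $3,827.88 | $50.00 | $776.00 | $3,101.88
5 | $3,101.88 | $41.00 | $705.00 | $2,437.88
6 | $2,437.88 | $32.00 | $705.00 | $1,764.88
7 | $1,764.88 | $23.00 | $705.00 | $1,082.88
8 | $1,082.88 | $15.00 | $705.00 | $392.88
9 | $392.88 | $6.00 | $398.88 | $0.00
Total paid: $7,589.88

$7,589.88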